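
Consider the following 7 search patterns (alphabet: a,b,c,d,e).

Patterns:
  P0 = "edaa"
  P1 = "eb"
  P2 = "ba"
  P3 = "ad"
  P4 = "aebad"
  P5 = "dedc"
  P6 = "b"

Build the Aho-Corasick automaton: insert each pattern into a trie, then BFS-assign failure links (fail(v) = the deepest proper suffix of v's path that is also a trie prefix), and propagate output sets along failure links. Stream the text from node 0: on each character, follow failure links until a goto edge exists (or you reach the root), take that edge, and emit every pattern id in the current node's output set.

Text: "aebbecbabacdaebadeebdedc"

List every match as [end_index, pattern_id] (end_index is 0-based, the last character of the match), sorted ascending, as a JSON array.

Build:
Trie (insert patterns):
  0='ε' goto a→8 b→6 d→14 e→1
  1='e' goto b→5 d→2
  2='ed' goto a→3
  3='eda' goto a→4
  4='edaa' goto ·  ←P0
  5='eb' goto ·  ←P1
  6='b' goto a→7  ←P6
  7='ba' goto ·  ←P2
  8='a' goto d→9 e→10
  9='ad' goto ·  ←P3
  10='ae' goto b→11
  11='aeb' goto a→12
  12='aeba' goto d→13
  13='aebad' goto ·  ←P4
  14='d' goto e→15
  15='de' goto d→16
  16='ded' goto c→17
  17='dedc' goto ·  ←P5

BFS fail/out derivation:
  fail(1) 'e': from fail(0)=0 chase 'e': 0 ⇒ 0;  out=∅∪out(0)=∅
  fail(6) 'b': from fail(0)=0 chase 'b': 0 ⇒ 0;  out={6}∪out(0)={6}
  fail(8) 'a': from fail(0)=0 chase 'a': 0 ⇒ 0;  out=∅∪out(0)=∅
  fail(14) 'd': from fail(0)=0 chase 'd': 0 ⇒ 0;  out=∅∪out(0)=∅
  fail(2) 'ed': from fail(1)=0 chase 'd': 0 ⇒ 14;  out=∅∪out(14)=∅
  fail(5) 'eb': from fail(1)=0 chase 'b': 0 ⇒ 6;  out={1}∪out(6)={1,6}
  fail(7) 'ba': from fail(6)=0 chase 'a': 0 ⇒ 8;  out={2}∪out(8)={2}
  fail(9) 'ad': from fail(8)=0 chase 'd': 0 ⇒ 14;  out={3}∪out(14)={3}
  fail(10) 'ae': from fail(8)=0 chase 'e': 0 ⇒ 1;  out=∅∪out(1)=∅
  fail(15) 'de': from fail(14)=0 chase 'e': 0 ⇒ 1;  out=∅∪out(1)=∅
  fail(3) 'eda': from fail(2)=14 chase 'a': 14→0 ⇒ 8;  out=∅∪out(8)=∅
  fail(11) 'aeb': from fail(10)=1 chase 'b': 1 ⇒ 5;  out=∅∪out(5)={1,6}
  fail(16) 'ded': from fail(15)=1 chase 'd': 1 ⇒ 2;  out=∅∪out(2)=∅
  fail(4) 'edaa': from fail(3)=8 chase 'a': 8→0 ⇒ 8;  out={0}∪out(8)={0}
  fail(12) 'aeba': from fail(11)=5 chase 'a': 5→6 ⇒ 7;  out=∅∪out(7)={2}
  fail(17) 'dedc': from fail(16)=2 chase 'c': 2→14→0 ⇒ 0;  out={5}∪out(0)={5}
  fail(13) 'aebad': from fail(12)=7 chase 'd': 7→8 ⇒ 9;  out={4}∪out(9)={3,4}

Text stream:
[0] read 'a'  n0⇒n8
[1] read 'e'  n8⇒n10
[2] read 'b'  n10⇒n11  ** P1@[1:2],P6@[2:2]
[3] read 'b'  n11⇒n6 ·f  ** P6@[3:3]
[4] read 'e'  n6⇒n1 ·f
[5] read 'c'  n1⇒n0 ·f
[6] read 'b'  n0⇒n6  ** P6@[6:6]
[7] read 'a'  n6⇒n7  ** P2@[6:7]
[8] read 'b'  n7⇒n6 ·f  ** P6@[8:8]
[9] read 'a'  n6⇒n7  ** P2@[8:9]
[10] read 'c'  n7⇒n0 ·f
[11] read 'd'  n0⇒n14
[12] read 'a'  n14⇒n8 ·f
[13] read 'e'  n8⇒n10
[14] read 'b'  n10⇒n11  ** P1@[13:14],P6@[14:14]
[15] read 'a'  n11⇒n12  ** P2@[14:15]
[16] read 'd'  n12⇒n13  ** P3@[15:16],P4@[12:16]
[17] read 'e'  n13⇒n15 ·f
[18] read 'e'  n15⇒n1 ·f
[19] read 'b'  n1⇒n5  ** P1@[18:19],P6@[19:19]
[20] read 'd'  n5⇒n14 ·f
[21] read 'e'  n14⇒n15
[22] read 'd'  n15⇒n16
[23] read 'c'  n16⇒n17  ** P5@[20:23]

Matches: [[2,1],[2,6],[3,6],[6,6],[7,2],[8,6],[9,2],[14,1],[14,6],[15,2],[16,3],[16,4],[19,1],[19,6],[23,5]]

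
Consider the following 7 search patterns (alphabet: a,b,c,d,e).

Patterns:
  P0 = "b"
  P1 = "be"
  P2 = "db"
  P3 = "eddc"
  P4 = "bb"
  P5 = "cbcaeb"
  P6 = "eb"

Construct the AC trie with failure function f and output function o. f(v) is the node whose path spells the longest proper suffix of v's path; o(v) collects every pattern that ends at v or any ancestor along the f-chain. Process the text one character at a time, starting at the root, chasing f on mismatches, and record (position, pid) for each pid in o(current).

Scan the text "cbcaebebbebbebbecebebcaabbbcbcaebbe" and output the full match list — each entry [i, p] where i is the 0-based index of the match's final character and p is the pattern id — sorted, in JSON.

Build:
Trie (insert patterns):
  n0 'ε': b→1 c→10 d→3 e→5
  n1 'b': b→9 e→2  [P0 ends]
  n2 'be': ·  [P1 ends]
  n3 'd': b→4
  n4 'db': ·  [P2 ends]
  n5 'e': b→16 d→6
  n6 'ed': d→7
  n7 'edd': c→8
  n8 'eddc': ·  [P3 ends]
  n9 'bb': ·  [P4 ends]
  n10 'c': b→11
  n11 'cb': c→12
  n12 'cbc': a→13
  n13 'cbca': e→14
  n14 'cbcae': b→15
  n15 'cbcaeb': ·  [P5 ends]
  n16 'eb': ·  [P6 ends]

Failure links (BFS by depth):
  fail(1) 'b': from fail(0)=0 chase 'b': 0 ⇒ 0;  out={0}∪out(0)={0}
  fail(3) 'd': from fail(0)=0 chase 'd': 0 ⇒ 0;  out=∅∪out(0)=∅
  fail(5) 'e': from fail(0)=0 chase 'e': 0 ⇒ 0;  out=∅∪out(0)=∅
  fail(10) 'c': from fail(0)=0 chase 'c': 0 ⇒ 0;  out=∅∪out(0)=∅
  fail(2) 'be': from fail(1)=0 chase 'e': 0 ⇒ 5;  out={1}∪out(5)={1}
  fail(4) 'db': from fail(3)=0 chase 'b': 0 ⇒ 1;  out={2}∪out(1)={0,2}
  fail(6) 'ed': from fail(5)=0 chase 'd': 0 ⇒ 3;  out=∅∪out(3)=∅
  fail(9) 'bb': from fail(1)=0 chase 'b': 0 ⇒ 1;  out={4}∪out(1)={0,4}
  fail(11) 'cb': from fail(10)=0 chase 'b': 0 ⇒ 1;  out=∅∪out(1)={0}
  fail(16) 'eb': from fail(5)=0 chase 'b': 0 ⇒ 1;  out={6}∪out(1)={0,6}
  fail(7) 'edd': from fail(6)=3 chase 'd': 3→0 ⇒ 3;  out=∅∪out(3)=∅
  fail(12) 'cbc': from fail(11)=1 chase 'c': 1→0 ⇒ 10;  out=∅∪out(10)=∅
  fail(8) 'eddc': from fail(7)=3 chase 'c': 3→0 ⇒ 10;  out={3}∪out(10)={3}
  fail(13) 'cbca': from fail(12)=10 chase 'a': 10→0 ⇒ 0;  out=∅∪out(0)=∅
  fail(14) 'cbcae': from fail(13)=0 chase 'e': 0 ⇒ 5;  out=∅∪out(5)=∅
  fail(15) 'cbcaeb': from fail(14)=5 chase 'b': 5 ⇒ 16;  out={5}∪out(16)={0,5,6}

Text stream:
i=0 'c': node 0→10
i=1 'b': node 10→11  ** P0@[1:1]
i=2 'c': node 11→12
i=3 'a': node 12→13
i=4 'e': node 13→14
i=5 'b': node 14→15  ** P0@[5:5],P5@[0:5],P6@[4:5]
i=6 'e': node 15→2 (via fail)  ** P1@[5:6]
i=7 'b': node 2→16 (via fail)  ** P0@[7:7],P6@[6:7]
i=8 'b': node 16→9 (via fail)  ** P0@[8:8],P4@[7:8]
i=9 'e': node 9→2 (via fail)  ** P1@[8:9]
i=10 'b': node 2→16 (via fail)  ** P0@[10:10],P6@[9:10]
i=11 'b': node 16→9 (via fail)  ** P0@[11:11],P4@[10:11]
i=12 'e': node 9→2 (via fail)  ** P1@[11:12]
i=13 'b': node 2→16 (via fail)  ** P0@[13:13],P6@[12:13]
i=14 'b': node 16→9 (via fail)  ** P0@[14:14],P4@[13:14]
i=15 'e': node 9→2 (via fail)  ** P1@[14:15]
i=16 'c': node 2→10 (via fail)
i=17 'e': node 10→5 (via fail)
i=18 'b': node 5→16  ** P0@[18:18],P6@[17:18]
i=19 'e': node 16→2 (via fail)  ** P1@[18:19]
i=20 'b': node 2→16 (via fail)  ** P0@[20:20],P6@[19:20]
i=21 'c': node 16→10 (via fail)
i=22 'a': node 10→0 (via fail)
i=23 'a': node 0→0
i=24 'b': node 0→1  ** P0@[24:24]
i=25 'b': node 1→9  ** P0@[25:25],P4@[24:25]
i=26 'b': node 9→9 (via fail)  ** P0@[26:26],P4@[25:26]
i=27 'c': node 9→10 (via fail)
i=28 'b': node 10→11  ** P0@[28:28]
i=29 'c': node 11→12
i=30 'a': node 12→13
i=31 'e': node 13→14
i=32 'b': node 14→15  ** P0@[32:32],P5@[27:32],P6@[31:32]
i=33 'b': node 15→9 (via fail)  ** P0@[33:33],P4@[32:33]
i=34 'e': node 9→2 (via fail)  ** P1@[33:34]

Result: [[1,0],[5,0],[5,5],[5,6],[6,1],[7,0],[7,6],[8,0],[8,4],[9,1],[10,0],[10,6],[11,0],[11,4],[12,1],[13,0],[13,6],[14,0],[14,4],[15,1],[18,0],[18,6],[19,1],[20,0],[20,6],[24,0],[25,0],[25,4],[26,0],[26,4],[28,0],[32,0],[32,5],[32,6],[33,0],[33,4],[34,1]]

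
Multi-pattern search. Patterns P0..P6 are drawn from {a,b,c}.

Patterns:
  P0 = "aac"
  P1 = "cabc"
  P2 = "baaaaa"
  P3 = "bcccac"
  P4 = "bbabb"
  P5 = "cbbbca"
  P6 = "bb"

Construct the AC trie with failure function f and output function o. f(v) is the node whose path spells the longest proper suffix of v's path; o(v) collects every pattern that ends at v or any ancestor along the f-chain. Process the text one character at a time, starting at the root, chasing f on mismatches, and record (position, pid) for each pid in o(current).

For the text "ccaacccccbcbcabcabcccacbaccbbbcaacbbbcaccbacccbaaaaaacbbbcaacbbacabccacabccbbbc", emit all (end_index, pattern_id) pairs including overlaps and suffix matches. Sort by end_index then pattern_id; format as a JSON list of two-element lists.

Construct AC machine:
Trie nodes:
  0='ε' goto a→1 b→8 c→4
  1='a' goto a→2
  2='aa' goto c→3
  3='aac' goto ·  [P0 ends]
  4='c' goto a→5 b→23
  5='ca' goto b→6
  6='cab' goto c→7
  7='cabc' goto ·  [P1 ends]
  8='b' goto a→9 b→19 c→14
  9='ba' goto a→10
  10='baa' goto a→11
  11='baaa' goto a→12
  12='baaaa' goto a→13
  13='baaaaa' goto ·  [P2 ends]
  14='bc' goto c→15
  15='bcc' goto c→16
  16='bccc' goto a→17
  17='bccca' goto c→18
  18='bcccac' goto ·  [P3 ends]
  19='bb' goto a→20  [P6 ends]
  20='bba' goto b→21
  21='bbab' goto b→22
  22='bbabb' goto ·  [P4 ends]
  23='cb' goto b→24
  24='cbb' goto b→25
  25='cbbb' goto c→26
  26='cbbbc' goto a→27
  27='cbbbca' goto ·  [P5 ends]

BFS fail/out derivation:
  fail(1) 'a': from fail(0)=0 chase 'a': 0 ⇒ 0;  out=∅∪out(0)=∅
  fail(4) 'c': from fail(0)=0 chase 'c': 0 ⇒ 0;  out=∅∪out(0)=∅
  fail(8) 'b': from fail(0)=0 chase 'b': 0 ⇒ 0;  out=∅∪out(0)=∅
  fail(2) 'aa': from fail(1)=0 chase 'a': 0 ⇒ 1;  out=∅∪out(1)=∅
  fail(5) 'ca': from fail(4)=0 chase 'a': 0 ⇒ 1;  out=∅∪out(1)=∅
  fail(9) 'ba': from fail(8)=0 chase 'a': 0 ⇒ 1;  out=∅∪out(1)=∅
  fail(14) 'bc': from fail(8)=0 chase 'c': 0 ⇒ 4;  out=∅∪out(4)=∅
  fail(19) 'bb': from fail(8)=0 chase 'b': 0 ⇒ 8;  out={6}∪out(8)={6}
  fail(23) 'cb': from fail(4)=0 chase 'b': 0 ⇒ 8;  out=∅∪out(8)=∅
  fail(3) 'aac': from fail(2)=1 chase 'c': 1→0 ⇒ 4;  out={0}∪out(4)={0}
  fail(6) 'cab': from fail(5)=1 chase 'b': 1→0 ⇒ 8;  out=∅∪out(8)=∅
  fail(10) 'baa': from fail(9)=1 chase 'a': 1 ⇒ 2;  out=∅∪out(2)=∅
  fail(15) 'bcc': from fail(14)=4 chase 'c': 4→0 ⇒ 4;  out=∅∪out(4)=∅
  fail(20) 'bba': from fail(19)=8 chase 'a': 8 ⇒ 9;  out=∅∪out(9)=∅
  fail(24) 'cbb': from fail(23)=8 chase 'b': 8 ⇒ 19;  out=∅∪out(19)={6}
  fail(7) 'cabc': from fail(6)=8 chase 'c': 8 ⇒ 14;  out={1}∪out(14)={1}
  fail(11) 'baaa': from fail(10)=2 chase 'a': 2→1 ⇒ 2;  out=∅∪out(2)=∅
  fail(16) 'bccc': from fail(15)=4 chase 'c': 4→0 ⇒ 4;  out=∅∪out(4)=∅
  fail(21) 'bbab': from fail(20)=9 chase 'b': 9→1→0 ⇒ 8;  out=∅∪out(8)=∅
  fail(25) 'cbbb': from fail(24)=19 chase 'b': 19→8 ⇒ 19;  out=∅∪out(19)={6}
  fail(12) 'baaaa': from fail(11)=2 chase 'a': 2→1 ⇒ 2;  out=∅∪out(2)=∅
  fail(17) 'bccca': from fail(16)=4 chase 'a': 4 ⇒ 5;  out=∅∪out(5)=∅
  fail(22) 'bbabb': from fail(21)=8 chase 'b': 8 ⇒ 19;  out={4}∪out(19)={4,6}
  fail(26) 'cbbbc': from fail(25)=19 chase 'c': 19→8 ⇒ 14;  out=∅∪out(14)=∅
  fail(13) 'baaaaa': from fail(12)=2 chase 'a': 2→1 ⇒ 2;  out={2}∪out(2)={2}
  fail(18) 'bcccac': from fail(17)=5 chase 'c': 5→1→0 ⇒ 4;  out={3}∪out(4)={3}
  fail(27) 'cbbbca': from fail(26)=14 chase 'a': 14→4 ⇒ 5;  out={5}∪out(5)={5}

Scan:
i=0 'c': node 0→4
i=1 'c': node 4→4 (fail-walked)
i=2 'a': node 4→5
i=3 'a': node 5→2 (fail-walked)
i=4 'c': node 2→3  emit P0@[2:4]
i=5 'c': node 3→4 (fail-walked)
i=6 'c': node 4→4 (fail-walked)
i=7 'c': node 4→4 (fail-walked)
i=8 'c': node 4→4 (fail-walked)
i=9 'b': node 4→23
i=10 'c': node 23→14 (fail-walked)
i=11 'b': node 14→23 (fail-walked)
i=12 'c': node 23→14 (fail-walked)
i=13 'a': node 14→5 (fail-walked)
i=14 'b': node 5→6
i=15 'c': node 6→7  emit P1@[12:15]
i=16 'a': node 7→5 (fail-walked)
i=17 'b': node 5→6
i=18 'c': node 6→7  emit P1@[15:18]
i=19 'c': node 7→15 (fail-walked)
i=20 'c': node 15→16
i=21 'a': node 16→17
i=22 'c': node 17→18  emit P3@[17:22]
i=23 'b': node 18→23 (fail-walked)
i=24 'a': node 23→9 (fail-walked)
i=25 'c': node 9→4 (fail-walked)
i=26 'c': node 4→4 (fail-walked)
i=27 'b': node 4→23
i=28 'b': node 23→24  emit P6@[27:28]
i=29 'b': node 24→25  emit P6@[28:29]
i=30 'c': node 25→26
i=31 'a': node 26→27  emit P5@[26:31]
i=32 'a': node 27→2 (fail-walked)
i=33 'c': node 2→3  emit P0@[31:33]
i=34 'b': node 3→23 (fail-walked)
i=35 'b': node 23→24  emit P6@[34:35]
i=36 'b': node 24→25  emit P6@[35:36]
i=37 'c': node 25→26
i=38 'a': node 26→27  emit P5@[33:38]
i=39 'c': node 27→4 (fail-walked)
i=40 'c': node 4→4 (fail-walked)
i=41 'b': node 4→23
i=42 'a': node 23→9 (fail-walked)
i=43 'c': node 9→4 (fail-walked)
i=44 'c': node 4→4 (fail-walked)
i=45 'c': node 4→4 (fail-walked)
i=46 'b': node 4→23
i=47 'a': node 23→9 (fail-walked)
i=48 'a': node 9→10
i=49 'a': node 10→11
i=50 'a': node 11→12
i=51 'a': node 12→13  emit P2@[46:51]
i=52 'a': node 13→2 (fail-walked)
i=53 'c': node 2→3  emit P0@[51:53]
i=54 'b': node 3→23 (fail-walked)
i=55 'b': node 23→24  emit P6@[54:55]
i=56 'b': node 24→25  emit P6@[55:56]
i=57 'c': node 25→26
i=58 'a': node 26→27  emit P5@[53:58]
i=59 'a': node 27→2 (fail-walked)
i=60 'c': node 2→3  emit P0@[58:60]
i=61 'b': node 3→23 (fail-walked)
i=62 'b': node 23→24  emit P6@[61:62]
i=63 'a': node 24→20 (fail-walked)
i=64 'c': node 20→4 (fail-walked)
i=65 'a': node 4→5
i=66 'b': node 5→6
i=67 'c': node 6→7  emit P1@[64:67]
i=68 'c': node 7→15 (fail-walked)
i=69 'a': node 15→5 (fail-walked)
i=70 'c': node 5→4 (fail-walked)
i=71 'a': node 4→5
i=72 'b': node 5→6
i=73 'c': node 6→7  emit P1@[70:73]
i=74 'c': node 7→15 (fail-walked)
i=75 'b': node 15→23 (fail-walked)
i=76 'b': node 23→24  emit P6@[75:76]
i=77 'b': node 24→25  emit P6@[76:77]
i=78 'c': node 25→26

Result: [[4,0],[15,1],[18,1],[22,3],[28,6],[29,6],[31,5],[33,0],[35,6],[36,6],[38,5],[51,2],[53,0],[55,6],[56,6],[58,5],[60,0],[62,6],[67,1],[73,1],[76,6],[77,6]]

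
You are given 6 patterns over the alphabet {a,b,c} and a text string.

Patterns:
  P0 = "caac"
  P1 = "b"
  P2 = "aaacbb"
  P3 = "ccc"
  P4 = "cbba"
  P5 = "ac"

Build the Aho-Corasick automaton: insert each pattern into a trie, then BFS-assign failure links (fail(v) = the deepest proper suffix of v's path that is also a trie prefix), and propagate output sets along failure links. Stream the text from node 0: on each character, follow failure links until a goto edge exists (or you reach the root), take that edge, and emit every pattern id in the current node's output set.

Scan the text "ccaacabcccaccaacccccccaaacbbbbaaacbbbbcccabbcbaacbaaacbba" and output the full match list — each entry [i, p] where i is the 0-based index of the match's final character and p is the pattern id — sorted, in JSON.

Build:
Trie (insert patterns):
  0='ε' goto a→6 b→5 c→1
  1='c' goto a→2 b→14 c→12
  2='ca' goto a→3
  3='caa' goto c→4
  4='caac' goto ·  [P0 ends]
  5='b' goto ·  [P1 ends]
  6='a' goto a→7 c→17
  7='aa' goto a→8
  8='aaa' goto c→9
  9='aaac' goto b→10
  10='aaacb' goto b→11
  11='aaacbb' goto ·  [P2 ends]
  12='cc' goto c→13
  13='ccc' goto ·  [P3 ends]
  14='cb' goto b→15
  15='cbb' goto a→16
  16='cbba' goto ·  [P4 ends]
  17='ac' goto ·  [P5 ends]

Failure links (BFS by depth):
  fail(1) 'c': from fail(0)=0 chase 'c': 0 ⇒ 0;  out=∅∪out(0)=∅
  fail(5) 'b': from fail(0)=0 chase 'b': 0 ⇒ 0;  out={1}∪out(0)={1}
  fail(6) 'a': from fail(0)=0 chase 'a': 0 ⇒ 0;  out=∅∪out(0)=∅
  fail(2) 'ca': from fail(1)=0 chase 'a': 0 ⇒ 6;  out=∅∪out(6)=∅
  fail(7) 'aa': from fail(6)=0 chase 'a': 0 ⇒ 6;  out=∅∪out(6)=∅
  fail(12) 'cc': from fail(1)=0 chase 'c': 0 ⇒ 1;  out=∅∪out(1)=∅
  fail(14) 'cb': from fail(1)=0 chase 'b': 0 ⇒ 5;  out=∅∪out(5)={1}
  fail(17) 'ac': from fail(6)=0 chase 'c': 0 ⇒ 1;  out={5}∪out(1)={5}
  fail(3) 'caa': from fail(2)=6 chase 'a': 6 ⇒ 7;  out=∅∪out(7)=∅
  fail(8) 'aaa': from fail(7)=6 chase 'a': 6 ⇒ 7;  out=∅∪out(7)=∅
  fail(13) 'ccc': from fail(12)=1 chase 'c': 1 ⇒ 12;  out={3}∪out(12)={3}
  fail(15) 'cbb': from fail(14)=5 chase 'b': 5→0 ⇒ 5;  out=∅∪out(5)={1}
  fail(4) 'caac': from fail(3)=7 chase 'c': 7→6 ⇒ 17;  out={0}∪out(17)={0,5}
  fail(9) 'aaac': from fail(8)=7 chase 'c': 7→6 ⇒ 17;  out=∅∪out(17)={5}
  fail(16) 'cbba': from fail(15)=5 chase 'a': 5→0 ⇒ 6;  out={4}∪out(6)={4}
  fail(10) 'aaacb': from fail(9)=17 chase 'b': 17→1 ⇒ 14;  out=∅∪out(14)={1}
  fail(11) 'aaacbb': from fail(10)=14 chase 'b': 14 ⇒ 15;  out={2}∪out(15)={1,2}

Text stream:
pos 0 'c': at 1
pos 1 'c': at 12
pos 2 'a': at 2 ·f
pos 3 'a': at 3
pos 4 'c': at 4  emit P0@[1:4],P5@[3:4]
pos 5 'a': at 2 ·f
pos 6 'b': at 5 ·f  emit P1@[6:6]
pos 7 'c': at 1 ·f
pos 8 'c': at 12
pos 9 'c': at 13  emit P3@[7:9]
pos 10 'a': at 2 ·f
pos 11 'c': at 17 ·f  emit P5@[10:11]
pos 12 'c': at 12 ·f
pos 13 'a': at 2 ·f
pos 14 'a': at 3
pos 15 'c': at 4  emit P0@[12:15],P5@[14:15]
pos 16 'c': at 12 ·f
pos 17 'c': at 13  emit P3@[15:17]
pos 18 'c': at 13 ·f  emit P3@[16:18]
pos 19 'c': at 13 ·f  emit P3@[17:19]
pos 20 'c': at 13 ·f  emit P3@[18:20]
pos 21 'c': at 13 ·f  emit P3@[19:21]
pos 22 'a': at 2 ·f
pos 23 'a': at 3
pos 24 'a': at 8 ·f
pos 25 'c': at 9  emit P5@[24:25]
pos 26 'b': at 10  emit P1@[26:26]
pos 27 'b': at 11  emit P1@[27:27],P2@[22:27]
pos 28 'b': at 5 ·f  emit P1@[28:28]
pos 29 'b': at 5 ·f  emit P1@[29:29]
pos 30 'a': at 6 ·f
pos 31 'a': at 7
pos 32 'a': at 8
pos 33 'c': at 9  emit P5@[32:33]
pos 34 'b': at 10  emit P1@[34:34]
pos 35 'b': at 11  emit P1@[35:35],P2@[30:35]
pos 36 'b': at 5 ·f  emit P1@[36:36]
pos 37 'b': at 5 ·f  emit P1@[37:37]
pos 38 'c': at 1 ·f
pos 39 'c': at 12
pos 40 'c': at 13  emit P3@[38:40]
pos 41 'a': at 2 ·f
pos 42 'b': at 5 ·f  emit P1@[42:42]
pos 43 'b': at 5 ·f  emit P1@[43:43]
pos 44 'c': at 1 ·f
pos 45 'b': at 14  emit P1@[45:45]
pos 46 'a': at 6 ·f
pos 47 'a': at 7
pos 48 'c': at 17 ·f  emit P5@[47:48]
pos 49 'b': at 14 ·f  emit P1@[49:49]
pos 50 'a': at 6 ·f
pos 51 'a': at 7
pos 52 'a': at 8
pos 53 'c': at 9  emit P5@[52:53]
pos 54 'b': at 10  emit P1@[54:54]
pos 55 'b': at 11  emit P1@[55:55],P2@[50:55]
pos 56 'a': at 16 ·f  emit P4@[53:56]

Result: [[4,0],[4,5],[6,1],[9,3],[11,5],[15,0],[15,5],[17,3],[18,3],[19,3],[20,3],[21,3],[25,5],[26,1],[27,1],[27,2],[28,1],[29,1],[33,5],[34,1],[35,1],[35,2],[36,1],[37,1],[40,3],[42,1],[43,1],[45,1],[48,5],[49,1],[53,5],[54,1],[55,1],[55,2],[56,4]]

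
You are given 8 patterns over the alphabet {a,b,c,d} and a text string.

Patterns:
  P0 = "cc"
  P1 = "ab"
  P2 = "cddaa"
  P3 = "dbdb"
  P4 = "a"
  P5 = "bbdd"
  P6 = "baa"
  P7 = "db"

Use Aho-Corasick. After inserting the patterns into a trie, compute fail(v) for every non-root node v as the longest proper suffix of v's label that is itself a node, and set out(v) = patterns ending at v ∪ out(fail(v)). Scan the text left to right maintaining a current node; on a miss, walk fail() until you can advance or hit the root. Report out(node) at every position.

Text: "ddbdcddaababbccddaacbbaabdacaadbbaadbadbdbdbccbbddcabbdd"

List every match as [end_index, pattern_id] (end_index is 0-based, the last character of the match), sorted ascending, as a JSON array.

Construct AC machine:
Trie (insert patterns):
  0='ε' goto a→3 b→13 c→1 d→9
  1='c' goto c→2 d→5
  2='cc' goto ·  ←P0
  3='a' goto b→4  ←P4
  4='ab' goto ·  ←P1
  5='cd' goto d→6
  6='cdd' goto a→7
  7='cdda' goto a→8
  8='cddaa' goto ·  ←P2
  9='d' goto b→10
  10='db' goto d→11  ←P7
  11='dbd' goto b→12
  12='dbdb' goto ·  ←P3
  13='b' goto a→17 b→14
  14='bb' goto d→15
  15='bbd' goto d→16
  16='bbdd' goto ·  ←P5
  17='ba' goto a→18
  18='baa' goto ·  ←P6

BFS fail/out derivation:
  n1('c'): parent n0 fail=0; on 'c' 0 → fail=0;  out ∅∪∅=∅
  n3('a'): parent n0 fail=0; on 'a' 0 → fail=0;  out {4}∪∅={4}
  n9('d'): parent n0 fail=0; on 'd' 0 → fail=0;  out ∅∪∅=∅
  n13('b'): parent n0 fail=0; on 'b' 0 → fail=0;  out ∅∪∅=∅
  n2('cc'): parent n1 fail=0; on 'c' 0 → fail=1;  out {0}∪∅={0}
  n4('ab'): parent n3 fail=0; on 'b' 0 → fail=13;  out {1}∪∅={1}
  n5('cd'): parent n1 fail=0; on 'd' 0 → fail=9;  out ∅∪∅=∅
  n10('db'): parent n9 fail=0; on 'b' 0 → fail=13;  out {7}∪∅={7}
  n14('bb'): parent n13 fail=0; on 'b' 0 → fail=13;  out ∅∪∅=∅
  n17('ba'): parent n13 fail=0; on 'a' 0 → fail=3;  out ∅∪{4}={4}
  n6('cdd'): parent n5 fail=9; on 'd' 9→0 → fail=9;  out ∅∪∅=∅
  n11('dbd'): parent n10 fail=13; on 'd' 13→0 → fail=9;  out ∅∪∅=∅
  n15('bbd'): parent n14 fail=13; on 'd' 13→0 → fail=9;  out ∅∪∅=∅
  n18('baa'): parent n17 fail=3; on 'a' 3→0 → fail=3;  out {6}∪{4}={4,6}
  n7('cdda'): parent n6 fail=9; on 'a' 9→0 → fail=3;  out ∅∪{4}={4}
  n12('dbdb'): parent n11 fail=9; on 'b' 9 → fail=10;  out {3}∪{7}={3,7}
  n16('bbdd'): parent n15 fail=9; on 'd' 9→0 → fail=9;  out {5}∪∅={5}
  n8('cddaa'): parent n7 fail=3; on 'a' 3→0 → fail=3;  out {2}∪{4}={2,4}

Scan:
[0] read 'd'  n0⇒n9
[1] read 'd'  n9⇒n9 ·f
[2] read 'b'  n9⇒n10  emit P7@[1:2]
[3] read 'd'  n10⇒n11
[4] read 'c'  n11⇒n1 ·f
[5] read 'd'  n1⇒n5
[6] read 'd'  n5⇒n6
[7] read 'a'  n6⇒n7  emit P4@[7:7]
[8] read 'a'  n7⇒n8  emit P2@[4:8],P4@[8:8]
[9] read 'b'  n8⇒n4 ·f  emit P1@[8:9]
[10] read 'a'  n4⇒n17 ·f  emit P4@[10:10]
[11] read 'b'  n17⇒n4 ·f  emit P1@[10:11]
[12] read 'b'  n4⇒n14 ·f
[13] read 'c'  n14⇒n1 ·f
[14] read 'c'  n1⇒n2  emit P0@[13:14]
[15] read 'd'  n2⇒n5 ·f
[16] read 'd'  n5⇒n6
[17] read 'a'  n6⇒n7  emit P4@[17:17]
[18] read 'a'  n7⇒n8  emit P2@[14:18],P4@[18:18]
[19] read 'c'  n8⇒n1 ·f
[20] read 'b'  n1⇒n13 ·f
[21] read 'b'  n13⇒n14
[22] read 'a'  n14⇒n17 ·f  emit P4@[22:22]
[23] read 'a'  n17⇒n18  emit P4@[23:23],P6@[21:23]
[24] read 'b'  n18⇒n4 ·f  emit P1@[23:24]
[25] read 'd'  n4⇒n9 ·f
[26] read 'a'  n9⇒n3 ·f  emit P4@[26:26]
[27] read 'c'  n3⇒n1 ·f
[28] read 'a'  n1⇒n3 ·f  emit P4@[28:28]
[29] read 'a'  n3⇒n3 ·f  emit P4@[29:29]
[30] read 'd'  n3⇒n9 ·f
[31] read 'b'  n9⇒n10  emit P7@[30:31]
[32] read 'b'  n10⇒n14 ·f
[33] read 'a'  n14⇒n17 ·f  emit P4@[33:33]
[34] read 'a'  n17⇒n18  emit P4@[34:34],P6@[32:34]
[35] read 'd'  n18⇒n9 ·f
[36] read 'b'  n9⇒n10  emit P7@[35:36]
[37] read 'a'  n10⇒n17 ·f  emit P4@[37:37]
[38] read 'd'  n17⇒n9 ·f
[39] read 'b'  n9⇒n10  emit P7@[38:39]
[40] read 'd'  n10⇒n11
[41] read 'b'  n11⇒n12  emit P3@[38:41],P7@[40:41]
[42] read 'd'  n12⇒n11 ·f
[43] read 'b'  n11⇒n12  emit P3@[40:43],P7@[42:43]
[44] read 'c'  n12⇒n1 ·f
[45] read 'c'  n1⇒n2  emit P0@[44:45]
[46] read 'b'  n2⇒n13 ·f
[47] read 'b'  n13⇒n14
[48] read 'd'  n14⇒n15
[49] read 'd'  n15⇒n16  emit P5@[46:49]
[50] read 'c'  n16⇒n1 ·f
[51] read 'a'  n1⇒n3 ·f  emit P4@[51:51]
[52] read 'b'  n3⇒n4  emit P1@[51:52]
[53] read 'b'  n4⇒n14 ·f
[54] read 'd'  n14⇒n15
[55] read 'd'  n15⇒n16  emit P5@[52:55]

All matches (sorted): [[2,7],[7,4],[8,2],[8,4],[9,1],[10,4],[11,1],[14,0],[17,4],[18,2],[18,4],[22,4],[23,4],[23,6],[24,1],[26,4],[28,4],[29,4],[31,7],[33,4],[34,4],[34,6],[36,7],[37,4],[39,7],[41,3],[41,7],[43,3],[43,7],[45,0],[49,5],[51,4],[52,1],[55,5]]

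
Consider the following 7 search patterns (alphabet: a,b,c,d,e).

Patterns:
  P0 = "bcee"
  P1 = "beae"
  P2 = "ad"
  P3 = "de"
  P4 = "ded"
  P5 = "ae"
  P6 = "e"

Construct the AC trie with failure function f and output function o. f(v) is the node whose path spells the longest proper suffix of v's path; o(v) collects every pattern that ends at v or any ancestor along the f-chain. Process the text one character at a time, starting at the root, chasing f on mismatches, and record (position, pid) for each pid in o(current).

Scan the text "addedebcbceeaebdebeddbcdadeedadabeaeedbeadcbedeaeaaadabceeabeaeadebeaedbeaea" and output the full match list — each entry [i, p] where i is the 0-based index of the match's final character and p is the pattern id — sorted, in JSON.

Construct AC machine:
Trie (insert patterns):
  n0 'ε': a→8 b→1 d→10 e→14
  n1 'b': c→2 e→5
  n2 'bc': e→3
  n3 'bce': e→4
  n4 'bcee': ·  [P0 ends]
  n5 'be': a→6
  n6 'bea': e→7
  n7 'beae': ·  [P1 ends]
  n8 'a': d→9 e→13
  n9 'ad': ·  [P2 ends]
  n10 'd': e→11
  n11 'de': d→12  [P3 ends]
  n12 'ded': ·  [P4 ends]
  n13 'ae': ·  [P5 ends]
  n14 'e': ·  [P6 ends]

BFS fail/out derivation:
  fail(1) 'b': from fail(0)=0 chase 'b': 0 ⇒ 0;  out=∅∪out(0)=∅
  fail(8) 'a': from fail(0)=0 chase 'a': 0 ⇒ 0;  out=∅∪out(0)=∅
  fail(10) 'd': from fail(0)=0 chase 'd': 0 ⇒ 0;  out=∅∪out(0)=∅
  fail(14) 'e': from fail(0)=0 chase 'e': 0 ⇒ 0;  out={6}∪out(0)={6}
  fail(2) 'bc': from fail(1)=0 chase 'c': 0 ⇒ 0;  out=∅∪out(0)=∅
  fail(5) 'be': from fail(1)=0 chase 'e': 0 ⇒ 14;  out=∅∪out(14)={6}
  fail(9) 'ad': from fail(8)=0 chase 'd': 0 ⇒ 10;  out={2}∪out(10)={2}
  fail(11) 'de': from fail(10)=0 chase 'e': 0 ⇒ 14;  out={3}∪out(14)={3,6}
  fail(13) 'ae': from fail(8)=0 chase 'e': 0 ⇒ 14;  out={5}∪out(14)={5,6}
  fail(3) 'bce': from fail(2)=0 chase 'e': 0 ⇒ 14;  out=∅∪out(14)={6}
  fail(6) 'bea': from fail(5)=14 chase 'a': 14→0 ⇒ 8;  out=∅∪out(8)=∅
  fail(12) 'ded': from fail(11)=14 chase 'd': 14→0 ⇒ 10;  out={4}∪out(10)={4}
  fail(4) 'bcee': from fail(3)=14 chase 'e': 14→0 ⇒ 14;  out={0}∪out(14)={0,6}
  fail(7) 'beae': from fail(6)=8 chase 'e': 8 ⇒ 13;  out={1}∪out(13)={1,5,6}

Text stream:
i=0 'a': node 0→8
i=1 'd': node 8→9  → match P2@[0:1]
i=2 'd': node 9→10 (via fail)
i=3 'e': node 10→11  → match P3@[2:3],P6@[3:3]
i=4 'd': node 11→12  → match P4@[2:4]
i=5 'e': node 12→11 (via fail)  → match P3@[4:5],P6@[5:5]
i=6 'b': node 11→1 (via fail)
i=7 'c': node 1→2
i=8 'b': node 2→1 (via fail)
i=9 'c': node 1→2
i=10 'e': node 2→3  → match P6@[10:10]
i=11 'e': node 3→4  → match P0@[8:11],P6@[11:11]
i=12 'a': node 4→8 (via fail)
i=13 'e': node 8→13  → match P5@[12:13],P6@[13:13]
i=14 'b': node 13→1 (via fail)
i=15 'd': node 1→10 (via fail)
i=16 'e': node 10→11  → match P3@[15:16],P6@[16:16]
i=17 'b': node 11→1 (via fail)
i=18 'e': node 1→5  → match P6@[18:18]
i=19 'd': node 5→10 (via fail)
i=20 'd': node 10→10 (via fail)
i=21 'b': node 10→1 (via fail)
i=22 'c': node 1→2
i=23 'd': node 2→10 (via fail)
i=24 'a': node 10→8 (via fail)
i=25 'd': node 8→9  → match P2@[24:25]
i=26 'e': node 9→11 (via fail)  → match P3@[25:26],P6@[26:26]
i=27 'e': node 11→14 (via fail)  → match P6@[27:27]
i=28 'd': node 14→10 (via fail)
i=29 'a': node 10→8 (via fail)
i=30 'd': node 8→9  → match P2@[29:30]
i=31 'a': node 9→8 (via fail)
i=32 'b': node 8→1 (via fail)
i=33 'e': node 1→5  → match P6@[33:33]
i=34 'a': node 5→6
i=35 'e': node 6→7  → match P1@[32:35],P5@[34:35],P6@[35:35]
i=36 'e': node 7→14 (via fail)  → match P6@[36:36]
i=37 'd': node 14→10 (via fail)
i=38 'b': node 10→1 (via fail)
i=39 'e': node 1→5  → match P6@[39:39]
i=40 'a': node 5→6
i=41 'd': node 6→9 (via fail)  → match P2@[40:41]
i=42 'c': node 9→0 (via fail)
i=43 'b': node 0→1
i=44 'e': node 1→5  → match P6@[44:44]
i=45 'd': node 5→10 (via fail)
i=46 'e': node 10→11  → match P3@[45:46],P6@[46:46]
i=47 'a': node 11→8 (via fail)
i=48 'e': node 8→13  → match P5@[47:48],P6@[48:48]
i=49 'a': node 13→8 (via fail)
i=50 'a': node 8→8 (via fail)
i=51 'a': node 8→8 (via fail)
i=52 'd': node 8→9  → match P2@[51:52]
i=53 'a': node 9→8 (via fail)
i=54 'b': node 8→1 (via fail)
i=55 'c': node 1→2
i=56 'e': node 2→3  → match P6@[56:56]
i=57 'e': node 3→4  → match P0@[54:57],P6@[57:57]
i=58 'a': node 4→8 (via fail)
i=59 'b': node 8→1 (via fail)
i=60 'e': node 1→5  → match P6@[60:60]
i=61 'a': node 5→6
i=62 'e': node 6→7  → match P1@[59:62],P5@[61:62],P6@[62:62]
i=63 'a': node 7→8 (via fail)
i=64 'd': node 8→9  → match P2@[63:64]
i=65 'e': node 9→11 (via fail)  → match P3@[64:65],P6@[65:65]
i=66 'b': node 11→1 (via fail)
i=67 'e': node 1→5  → match P6@[67:67]
i=68 'a': node 5→6
i=69 'e': node 6→7  → match P1@[66:69],P5@[68:69],P6@[69:69]
i=70 'd': node 7→10 (via fail)
i=71 'b': node 10→1 (via fail)
i=72 'e': node 1→5  → match P6@[72:72]
i=73 'a': node 5→6
i=74 'e': node 6→7  → match P1@[71:74],P5@[73:74],P6@[74:74]
i=75 'a': node 7→8 (via fail)

Result: [[1,2],[3,3],[3,6],[4,4],[5,3],[5,6],[10,6],[11,0],[11,6],[13,5],[13,6],[16,3],[16,6],[18,6],[25,2],[26,3],[26,6],[27,6],[30,2],[33,6],[35,1],[35,5],[35,6],[36,6],[39,6],[41,2],[44,6],[46,3],[46,6],[48,5],[48,6],[52,2],[56,6],[57,0],[57,6],[60,6],[62,1],[62,5],[62,6],[64,2],[65,3],[65,6],[67,6],[69,1],[69,5],[69,6],[72,6],[74,1],[74,5],[74,6]]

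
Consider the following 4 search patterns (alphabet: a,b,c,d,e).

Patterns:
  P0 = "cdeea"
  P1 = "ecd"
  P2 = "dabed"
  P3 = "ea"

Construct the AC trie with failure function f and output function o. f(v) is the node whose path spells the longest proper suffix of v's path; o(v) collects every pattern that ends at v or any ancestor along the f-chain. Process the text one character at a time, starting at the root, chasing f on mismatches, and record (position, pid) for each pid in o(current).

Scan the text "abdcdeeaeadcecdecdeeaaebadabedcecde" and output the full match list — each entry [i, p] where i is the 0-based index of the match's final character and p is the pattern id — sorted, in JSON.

Build automaton:
Trie nodes:
  n0 'ε': c→1 d→9 e→6
  n1 'c': d→2
  n2 'cd': e→3
  n3 'cde': e→4
  n4 'cdee': a→5
  n5 'cdeea': ·  [P0 ends]
  n6 'e': a→14 c→7
  n7 'ec': d→8
  n8 'ecd': ·  [P1 ends]
  n9 'd': a→10
  n10 'da': b→11
  n11 'dab': e→12
  n12 'dabe': d→13
  n13 'dabed': ·  [P2 ends]
  n14 'ea': ·  [P3 ends]

Failure links (BFS by depth):
  n1('c'): parent n0 fail=0; on 'c' 0 → fail=0;  out ∅∪∅=∅
  n6('e'): parent n0 fail=0; on 'e' 0 → fail=0;  out ∅∪∅=∅
  n9('d'): parent n0 fail=0; on 'd' 0 → fail=0;  out ∅∪∅=∅
  n2('cd'): parent n1 fail=0; on 'd' 0 → fail=9;  out ∅∪∅=∅
  n7('ec'): parent n6 fail=0; on 'c' 0 → fail=1;  out ∅∪∅=∅
  n10('da'): parent n9 fail=0; on 'a' 0 → fail=0;  out ∅∪∅=∅
  n14('ea'): parent n6 fail=0; on 'a' 0 → fail=0;  out {3}∪∅={3}
  n3('cde'): parent n2 fail=9; on 'e' 9→0 → fail=6;  out ∅∪∅=∅
  n8('ecd'): parent n7 fail=1; on 'd' 1 → fail=2;  out {1}∪∅={1}
  n11('dab'): parent n10 fail=0; on 'b' 0 → fail=0;  out ∅∪∅=∅
  n4('cdee'): parent n3 fail=6; on 'e' 6→0 → fail=6;  out ∅∪∅=∅
  n12('dabe'): parent n11 fail=0; on 'e' 0 → fail=6;  out ∅∪∅=∅
  n5('cdeea'): parent n4 fail=6; on 'a' 6 → fail=14;  out {0}∪{3}={0,3}
  n13('dabed'): parent n12 fail=6; on 'd' 6→0 → fail=9;  out {2}∪∅={2}

Text stream:
[0] read 'a'  n0⇒n0
[1] read 'b'  n0⇒n0
[2] read 'd'  n0⇒n9
[3] read 'c'  n9⇒n1 ·f
[4] read 'd'  n1⇒n2
[5] read 'e'  n2⇒n3
[6] read 'e'  n3⇒n4
[7] read 'a'  n4⇒n5  ** P0@[3:7],P3@[6:7]
[8] read 'e'  n5⇒n6 ·f
[9] read 'a'  n6⇒n14  ** P3@[8:9]
[10] read 'd'  n14⇒n9 ·f
[11] read 'c'  n9⇒n1 ·f
[12] read 'e'  n1⇒n6 ·f
[13] read 'c'  n6⇒n7
[14] read 'd'  n7⇒n8  ** P1@[12:14]
[15] read 'e'  n8⇒n3 ·f
[16] read 'c'  n3⇒n7 ·f
[17] read 'd'  n7⇒n8  ** P1@[15:17]
[18] read 'e'  n8⇒n3 ·f
[19] read 'e'  n3⇒n4
[20] read 'a'  n4⇒n5  ** P0@[16:20],P3@[19:20]
[21] read 'a'  n5⇒n0 ·f
[22] read 'e'  n0⇒n6
[23] read 'b'  n6⇒n0 ·f
[24] read 'a'  n0⇒n0
[25] read 'd'  n0⇒n9
[26] read 'a'  n9⇒n10
[27] read 'b'  n10⇒n11
[28] read 'e'  n11⇒n12
[29] read 'd'  n12⇒n13  ** P2@[25:29]
[30] read 'c'  n13⇒n1 ·f
[31] read 'e'  n1⇒n6 ·f
[32] read 'c'  n6⇒n7
[33] read 'd'  n7⇒n8  ** P1@[31:33]
[34] read 'e'  n8⇒n3 ·f

Matches: [[7,0],[7,3],[9,3],[14,1],[17,1],[20,0],[20,3],[29,2],[33,1]]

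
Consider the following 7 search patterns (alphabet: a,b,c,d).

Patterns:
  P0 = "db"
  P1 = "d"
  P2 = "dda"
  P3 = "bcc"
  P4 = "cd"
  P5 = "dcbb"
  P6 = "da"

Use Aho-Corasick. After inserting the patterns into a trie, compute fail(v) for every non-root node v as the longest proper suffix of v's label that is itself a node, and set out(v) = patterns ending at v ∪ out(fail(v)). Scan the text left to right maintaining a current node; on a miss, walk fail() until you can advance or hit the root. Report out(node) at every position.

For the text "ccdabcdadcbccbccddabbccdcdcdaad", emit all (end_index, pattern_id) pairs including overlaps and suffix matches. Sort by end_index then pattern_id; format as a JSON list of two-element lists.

Build:
Trie (insert patterns):
  0='ε' goto b→5 c→8 d→1
  1='d' goto a→13 b→2 c→10 d→3  [P1 ends]
  2='db' goto ·  [P0 ends]
  3='dd' goto a→4
  4='dda' goto ·  [P2 ends]
  5='b' goto c→6
  6='bc' goto c→7
  7='bcc' goto ·  [P3 ends]
  8='c' goto d→9
  9='cd' goto ·  [P4 ends]
  10='dc' goto b→11
  11='dcb' goto b→12
  12='dcbb' goto ·  [P5 ends]
  13='da' goto ·  [P6 ends]

BFS fail/out derivation:
  fail(1) 'd': from fail(0)=0 chase 'd': 0 ⇒ 0;  out={1}∪out(0)={1}
  fail(5) 'b': from fail(0)=0 chase 'b': 0 ⇒ 0;  out=∅∪out(0)=∅
  fail(8) 'c': from fail(0)=0 chase 'c': 0 ⇒ 0;  out=∅∪out(0)=∅
  fail(2) 'db': from fail(1)=0 chase 'b': 0 ⇒ 5;  out={0}∪out(5)={0}
  fail(3) 'dd': from fail(1)=0 chase 'd': 0 ⇒ 1;  out=∅∪out(1)={1}
  fail(6) 'bc': from fail(5)=0 chase 'c': 0 ⇒ 8;  out=∅∪out(8)=∅
  fail(9) 'cd': from fail(8)=0 chase 'd': 0 ⇒ 1;  out={4}∪out(1)={1,4}
  fail(10) 'dc': from fail(1)=0 chase 'c': 0 ⇒ 8;  out=∅∪out(8)=∅
  fail(13) 'da': from fail(1)=0 chase 'a': 0 ⇒ 0;  out={6}∪out(0)={6}
  fail(4) 'dda': from fail(3)=1 chase 'a': 1 ⇒ 13;  out={2}∪out(13)={2,6}
  fail(7) 'bcc': from fail(6)=8 chase 'c': 8→0 ⇒ 8;  out={3}∪out(8)={3}
  fail(11) 'dcb': from fail(10)=8 chase 'b': 8→0 ⇒ 5;  out=∅∪out(5)=∅
  fail(12) 'dcbb': from fail(11)=5 chase 'b': 5→0 ⇒ 5;  out={5}∪out(5)={5}

Run:
pos 0 'c': at 8
pos 1 'c': at 8 (fail-walked)
pos 2 'd': at 9  ** P1@[2:2],P4@[1:2]
pos 3 'a': at 13 (fail-walked)  ** P6@[2:3]
pos 4 'b': at 5 (fail-walked)
pos 5 'c': at 6
pos 6 'd': at 9 (fail-walked)  ** P1@[6:6],P4@[5:6]
pos 7 'a': at 13 (fail-walked)  ** P6@[6:7]
pos 8 'd': at 1 (fail-walked)  ** P1@[8:8]
pos 9 'c': at 10
pos 10 'b': at 11
pos 11 'c': at 6 (fail-walked)
pos 12 'c': at 7  ** P3@[10:12]
pos 13 'b': at 5 (fail-walked)
pos 14 'c': at 6
pos 15 'c': at 7  ** P3@[13:15]
pos 16 'd': at 9 (fail-walked)  ** P1@[16:16],P4@[15:16]
pos 17 'd': at 3 (fail-walked)  ** P1@[17:17]
pos 18 'a': at 4  ** P2@[16:18],P6@[17:18]
pos 19 'b': at 5 (fail-walked)
pos 20 'b': at 5 (fail-walked)
pos 21 'c': at 6
pos 22 'c': at 7  ** P3@[20:22]
pos 23 'd': at 9 (fail-walked)  ** P1@[23:23],P4@[22:23]
pos 24 'c': at 10 (fail-walked)
pos 25 'd': at 9 (fail-walked)  ** P1@[25:25],P4@[24:25]
pos 26 'c': at 10 (fail-walked)
pos 27 'd': at 9 (fail-walked)  ** P1@[27:27],P4@[26:27]
pos 28 'a': at 13 (fail-walked)  ** P6@[27:28]
pos 29 'a': at 0 (fail-walked)
pos 30 'd': at 1  ** P1@[30:30]

Result: [[2,1],[2,4],[3,6],[6,1],[6,4],[7,6],[8,1],[12,3],[15,3],[16,1],[16,4],[17,1],[18,2],[18,6],[22,3],[23,1],[23,4],[25,1],[25,4],[27,1],[27,4],[28,6],[30,1]]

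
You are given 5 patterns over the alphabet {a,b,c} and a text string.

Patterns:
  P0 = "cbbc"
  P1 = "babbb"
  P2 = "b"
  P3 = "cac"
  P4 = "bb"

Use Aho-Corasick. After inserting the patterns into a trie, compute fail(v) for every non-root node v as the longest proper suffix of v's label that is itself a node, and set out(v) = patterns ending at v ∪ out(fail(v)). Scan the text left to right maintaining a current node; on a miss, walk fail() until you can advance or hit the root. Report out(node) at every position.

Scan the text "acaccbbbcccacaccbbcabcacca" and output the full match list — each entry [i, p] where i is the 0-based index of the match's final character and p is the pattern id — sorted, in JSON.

Construct AC machine:
Trie (insert patterns):
  n0 'ε': b→5 c→1
  n1 'c': a→10 b→2
  n2 'cb': b→3
  n3 'cbb': c→4
  n4 'cbbc': ·  ←P0
  n5 'b': a→6 b→12  ←P2
  n6 'ba': b→7
  n7 'bab': b→8
  n8 'babb': b→9
  n9 'babbb': ·  ←P1
  n10 'ca': c→11
  n11 'cac': ·  ←P3
  n12 'bb': ·  ←P4

BFS fail/out derivation:
  n1('c'): parent n0 fail=0; on 'c' 0 → fail=0;  out ∅∪∅=∅
  n5('b'): parent n0 fail=0; on 'b' 0 → fail=0;  out {2}∪∅={2}
  n2('cb'): parent n1 fail=0; on 'b' 0 → fail=5;  out ∅∪{2}={2}
  n6('ba'): parent n5 fail=0; on 'a' 0 → fail=0;  out ∅∪∅=∅
  n10('ca'): parent n1 fail=0; on 'a' 0 → fail=0;  out ∅∪∅=∅
  n12('bb'): parent n5 fail=0; on 'b' 0 → fail=5;  out {4}∪{2}={2,4}
  n3('cbb'): parent n2 fail=5; on 'b' 5 → fail=12;  out ∅∪{2,4}={2,4}
  n7('bab'): parent n6 fail=0; on 'b' 0 → fail=5;  out ∅∪{2}={2}
  n11('cac'): parent n10 fail=0; on 'c' 0 → fail=1;  out {3}∪∅={3}
  n4('cbbc'): parent n3 fail=12; on 'c' 12→5→0 → fail=1;  out {0}∪∅={0}
  n8('babb'): parent n7 fail=5; on 'b' 5 → fail=12;  out ∅∪{2,4}={2,4}
  n9('babbb'): parent n8 fail=12; on 'b' 12→5 → fail=12;  out {1}∪{2,4}={1,2,4}

Scan:
pos 0 'a': at 0
pos 1 'c': at 1
pos 2 'a': at 10
pos 3 'c': at 11  emit P3@[1:3]
pos 4 'c': at 1 (via fail)
pos 5 'b': at 2  emit P2@[5:5]
pos 6 'b': at 3  emit P2@[6:6],P4@[5:6]
pos 7 'b': at 12 (via fail)  emit P2@[7:7],P4@[6:7]
pos 8 'c': at 1 (via fail)
pos 9 'c': at 1 (via fail)
pos 10 'c': at 1 (via fail)
pos 11 'a': at 10
pos 12 'c': at 11  emit P3@[10:12]
pos 13 'a': at 10 (via fail)
pos 14 'c': at 11  emit P3@[12:14]
pos 15 'c': at 1 (via fail)
pos 16 'b': at 2  emit P2@[16:16]
pos 17 'b': at 3  emit P2@[17:17],P4@[16:17]
pos 18 'c': at 4  emit P0@[15:18]
pos 19 'a': at 10 (via fail)
pos 20 'b': at 5 (via fail)  emit P2@[20:20]
pos 21 'c': at 1 (via fail)
pos 22 'a': at 10
pos 23 'c': at 11  emit P3@[21:23]
pos 24 'c': at 1 (via fail)
pos 25 'a': at 10

Result: [[3,3],[5,2],[6,2],[6,4],[7,2],[7,4],[12,3],[14,3],[16,2],[17,2],[17,4],[18,0],[20,2],[23,3]]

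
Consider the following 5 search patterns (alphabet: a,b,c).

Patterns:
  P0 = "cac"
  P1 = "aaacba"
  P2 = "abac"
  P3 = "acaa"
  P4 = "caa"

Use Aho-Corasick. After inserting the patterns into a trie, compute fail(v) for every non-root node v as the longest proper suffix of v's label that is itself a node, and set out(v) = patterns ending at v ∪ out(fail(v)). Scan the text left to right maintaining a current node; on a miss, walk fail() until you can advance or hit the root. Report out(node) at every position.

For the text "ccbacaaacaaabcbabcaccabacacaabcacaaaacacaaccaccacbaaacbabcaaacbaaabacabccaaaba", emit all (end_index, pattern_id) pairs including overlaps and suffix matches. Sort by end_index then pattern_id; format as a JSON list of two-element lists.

Construct AC machine:
Trie (insert patterns):
  0='ε' goto a→4 c→1
  1='c' goto a→2
  2='ca' goto a→16 c→3
  3='cac' goto ·  ←P0
  4='a' goto a→5 b→10 c→13
  5='aa' goto a→6
  6='aaa' goto c→7
  7='aaac' goto b→8
  8='aaacb' goto a→9
  9='aaacba' goto ·  ←P1
  10='ab' goto a→11
  11='aba' goto c→12
  12='abac' goto ·  ←P2
  13='ac' goto a→14
  14='aca' goto a→15
  15='acaa' goto ·  ←P3
  16='caa' goto ·  ←P4

BFS fail/out derivation:
  n1('c'): parent n0 fail=0; on 'c' 0 → fail=0;  out ∅∪∅=∅
  n4('a'): parent n0 fail=0; on 'a' 0 → fail=0;  out ∅∪∅=∅
  n2('ca'): parent n1 fail=0; on 'a' 0 → fail=4;  out ∅∪∅=∅
  n5('aa'): parent n4 fail=0; on 'a' 0 → fail=4;  out ∅∪∅=∅
  n10('ab'): parent n4 fail=0; on 'b' 0 → fail=0;  out ∅∪∅=∅
  n13('ac'): parent n4 fail=0; on 'c' 0 → fail=1;  out ∅∪∅=∅
  n3('cac'): parent n2 fail=4; on 'c' 4 → fail=13;  out {0}∪∅={0}
  n6('aaa'): parent n5 fail=4; on 'a' 4 → fail=5;  out ∅∪∅=∅
  n11('aba'): parent n10 fail=0; on 'a' 0 → fail=4;  out ∅∪∅=∅
  n14('aca'): parent n13 fail=1; on 'a' 1 → fail=2;  out ∅∪∅=∅
  n16('caa'): parent n2 fail=4; on 'a' 4 → fail=5;  out {4}∪∅={4}
  n7('aaac'): parent n6 fail=5; on 'c' 5→4 → fail=13;  out ∅∪∅=∅
  n12('abac'): parent n11 fail=4; on 'c' 4 → fail=13;  out {2}∪∅={2}
  n15('acaa'): parent n14 fail=2; on 'a' 2 → fail=16;  out {3}∪{4}={3,4}
  n8('aaacb'): parent n7 fail=13; on 'b' 13→1→0 → fail=0;  out ∅∪∅=∅
  n9('aaacba'): parent n8 fail=0; on 'a' 0 → fail=4;  out {1}∪∅={1}

Text stream:
[0] read 'c'  n0⇒n1
[1] read 'c'  n1⇒n1 ·f
[2] read 'b'  n1⇒n0 ·f
[3] read 'a'  n0⇒n4
[4] read 'c'  n4⇒n13
[5] read 'a'  n13⇒n14
[6] read 'a'  n14⇒n15  ** P3@[3:6],P4@[4:6]
[7] read 'a'  n15⇒n6 ·f
[8] read 'c'  n6⇒n7
[9] read 'a'  n7⇒n14 ·f
[10] read 'a'  n14⇒n15  ** P3@[7:10],P4@[8:10]
[11] read 'a'  n15⇒n6 ·f
[12] read 'b'  n6⇒n10 ·f
[13] read 'c'  n10⇒n1 ·f
[14] read 'b'  n1⇒n0 ·f
[15] read 'a'  n0⇒n4
[16] read 'b'  n4⇒n10
[17] read 'c'  n10⇒n1 ·f
[18] read 'a'  n1⇒n2
[19] read 'c'  n2⇒n3  ** P0@[17:19]
[20] read 'c'  n3⇒n1 ·f
[21] read 'a'  n1⇒n2
[22] read 'b'  n2⇒n10 ·f
[23] read 'a'  n10⇒n11
[24] read 'c'  n11⇒n12  ** P2@[21:24]
[25] read 'a'  n12⇒n14 ·f
[26] read 'c'  n14⇒n3 ·f  ** P0@[24:26]
[27] read 'a'  n3⇒n14 ·f
[28] read 'a'  n14⇒n15  ** P3@[25:28],P4@[26:28]
[29] read 'b'  n15⇒n10 ·f
[30] read 'c'  n10⇒n1 ·f
[31] read 'a'  n1⇒n2
[32] read 'c'  n2⇒n3  ** P0@[30:32]
[33] read 'a'  n3⇒n14 ·f
[34] read 'a'  n14⇒n15  ** P3@[31:34],P4@[32:34]
[35] read 'a'  n15⇒n6 ·f
[36] read 'a'  n6⇒n6 ·f
[37] read 'c'  n6⇒n7
[38] read 'a'  n7⇒n14 ·f
[39] read 'c'  n14⇒n3 ·f  ** P0@[37:39]
[40] read 'a'  n3⇒n14 ·f
[41] read 'a'  n14⇒n15  ** P3@[38:41],P4@[39:41]
[42] read 'c'  n15⇒n13 ·f
[43] read 'c'  n13⇒n1 ·f
[44] read 'a'  n1⇒n2
[45] read 'c'  n2⇒n3  ** P0@[43:45]
[46] read 'c'  n3⇒n1 ·f
[47] read 'a'  n1⇒n2
[48] read 'c'  n2⇒n3  ** P0@[46:48]
[49] read 'b'  n3⇒n0 ·f
[50] read 'a'  n0⇒n4
[51] read 'a'  n4⇒n5
[52] read 'a'  n5⇒n6
[53] read 'c'  n6⇒n7
[54] read 'b'  n7⇒n8
[55] read 'a'  n8⇒n9  ** P1@[50:55]
[56] read 'b'  n9⇒n10 ·f
[57] read 'c'  n10⇒n1 ·f
[58] read 'a'  n1⇒n2
[59] read 'a'  n2⇒n16  ** P4@[57:59]
[60] read 'a'  n16⇒n6 ·f
[61] read 'c'  n6⇒n7
[62] read 'b'  n7⇒n8
[63] read 'a'  n8⇒n9  ** P1@[58:63]
[64] read 'a'  n9⇒n5 ·f
[65] read 'a'  n5⇒n6
[66] read 'b'  n6⇒n10 ·f
[67] read 'a'  n10⇒n11
[68] read 'c'  n11⇒n12  ** P2@[65:68]
[69] read 'a'  n12⇒n14 ·f
[70] read 'b'  n14⇒n10 ·f
[71] read 'c'  n10⇒n1 ·f
[72] read 'c'  n1⇒n1 ·f
[73] read 'a'  n1⇒n2
[74] read 'a'  n2⇒n16  ** P4@[72:74]
[75] read 'a'  n16⇒n6 ·f
[76] read 'b'  n6⇒n10 ·f
[77] read 'a'  n10⇒n11

All matches (sorted): [[6,3],[6,4],[10,3],[10,4],[19,0],[24,2],[26,0],[28,3],[28,4],[32,0],[34,3],[34,4],[39,0],[41,3],[41,4],[45,0],[48,0],[55,1],[59,4],[63,1],[68,2],[74,4]]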